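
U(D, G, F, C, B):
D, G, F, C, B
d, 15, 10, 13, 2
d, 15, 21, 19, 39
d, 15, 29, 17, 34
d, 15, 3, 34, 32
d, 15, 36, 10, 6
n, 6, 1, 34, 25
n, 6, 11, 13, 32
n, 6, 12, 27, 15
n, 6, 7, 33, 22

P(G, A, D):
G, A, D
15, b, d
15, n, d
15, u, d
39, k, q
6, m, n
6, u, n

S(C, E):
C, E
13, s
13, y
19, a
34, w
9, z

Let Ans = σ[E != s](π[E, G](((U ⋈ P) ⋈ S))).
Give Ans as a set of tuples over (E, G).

U ⋈ P (natural join on D, G): {(d, 15, 10, 13, 2, b), (d, 15, 10, 13, 2, n), (d, 15, 10, 13, 2, u), (d, 15, 21, 19, 39, b), (d, 15, 21, 19, 39, n), (d, 15, 21, 19, 39, u), (d, 15, 29, 17, 34, b), (d, 15, 29, 17, 34, n), (d, 15, 29, 17, 34, u), (d, 15, 3, 34, 32, b), (d, 15, 3, 34, 32, n), (d, 15, 3, 34, 32, u), (d, 15, 36, 10, 6, b), (d, 15, 36, 10, 6, n), (d, 15, 36, 10, 6, u), (n, 6, 1, 34, 25, m), (n, 6, 1, 34, 25, u), (n, 6, 11, 13, 32, m), (n, 6, 11, 13, 32, u), (n, 6, 12, 27, 15, m), (n, 6, 12, 27, 15, u), (n, 6, 7, 33, 22, m), (n, 6, 7, 33, 22, u)}
(U ⋈ P) ⋈ S (natural join on C): {(d, 15, 10, 13, 2, b, s), (d, 15, 10, 13, 2, b, y), (d, 15, 10, 13, 2, n, s), (d, 15, 10, 13, 2, n, y), (d, 15, 10, 13, 2, u, s), (d, 15, 10, 13, 2, u, y), (d, 15, 21, 19, 39, b, a), (d, 15, 21, 19, 39, n, a), (d, 15, 21, 19, 39, u, a), (d, 15, 3, 34, 32, b, w), (d, 15, 3, 34, 32, n, w), (d, 15, 3, 34, 32, u, w), (n, 6, 1, 34, 25, m, w), (n, 6, 1, 34, 25, u, w), (n, 6, 11, 13, 32, m, s), (n, 6, 11, 13, 32, m, y), (n, 6, 11, 13, 32, u, s), (n, 6, 11, 13, 32, u, y)}
π[E, G]: project onto (E, G) (11 duplicate(s) eliminated) → {(a, 15), (s, 15), (s, 6), (w, 15), (w, 6), (y, 15), (y, 6)}
Selection E != s: {(a, 15), (w, 15), (w, 6), (y, 15), (y, 6)}

{(a, 15), (w, 15), (w, 6), (y, 15), (y, 6)}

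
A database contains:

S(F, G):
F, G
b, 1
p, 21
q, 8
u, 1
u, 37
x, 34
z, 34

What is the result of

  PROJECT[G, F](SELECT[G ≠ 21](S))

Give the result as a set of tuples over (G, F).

{(1, b), (1, u), (34, x), (34, z), (37, u), (8, q)}

Filtering on G ≠ 21 leaves {(b, 1), (q, 8), (u, 1), (u, 37), (x, 34), (z, 34)}.
π_{G, F} gives {(1, b), (1, u), (34, x), (34, z), (37, u), (8, q)}.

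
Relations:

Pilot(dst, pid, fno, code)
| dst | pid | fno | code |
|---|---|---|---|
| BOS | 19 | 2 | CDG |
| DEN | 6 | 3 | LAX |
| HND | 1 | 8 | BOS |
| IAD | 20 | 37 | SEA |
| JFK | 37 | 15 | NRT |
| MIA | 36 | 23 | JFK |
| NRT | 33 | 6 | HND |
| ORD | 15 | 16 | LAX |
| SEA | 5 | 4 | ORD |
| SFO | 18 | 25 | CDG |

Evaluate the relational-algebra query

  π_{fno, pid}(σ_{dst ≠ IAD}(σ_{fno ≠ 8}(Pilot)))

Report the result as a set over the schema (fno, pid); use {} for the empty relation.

{(15, 37), (16, 15), (2, 19), (23, 36), (25, 18), (3, 6), (4, 5), (6, 33)}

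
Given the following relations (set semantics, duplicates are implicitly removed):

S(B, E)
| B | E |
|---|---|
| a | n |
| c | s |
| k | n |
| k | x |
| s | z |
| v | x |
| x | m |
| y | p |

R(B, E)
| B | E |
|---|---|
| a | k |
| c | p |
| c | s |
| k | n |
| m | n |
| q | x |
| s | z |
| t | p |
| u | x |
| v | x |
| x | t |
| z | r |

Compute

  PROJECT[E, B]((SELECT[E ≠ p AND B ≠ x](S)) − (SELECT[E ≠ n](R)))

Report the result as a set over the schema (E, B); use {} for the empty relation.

{(n, a), (n, k), (x, k)}

Apply σ_{E ≠ p AND B ≠ x}; surviving tuples: {(a, n), (c, s), (k, n), (k, x), (s, z), (v, x)}
Apply σ_{E ≠ n}; surviving tuples: {(a, k), (c, p), (c, s), (q, x), (s, z), (t, p), (u, x), (v, x), (x, t), (z, r)}
Set difference of the two operands is {(a, n), (k, n), (k, x)}.
Keep only column(s) E, B: {(n, a), (n, k), (x, k)}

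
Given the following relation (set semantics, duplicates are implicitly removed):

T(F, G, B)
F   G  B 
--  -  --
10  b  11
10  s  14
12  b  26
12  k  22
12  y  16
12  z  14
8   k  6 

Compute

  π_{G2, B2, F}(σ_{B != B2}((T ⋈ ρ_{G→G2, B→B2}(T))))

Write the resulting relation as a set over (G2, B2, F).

{(b, 11, 10), (b, 26, 12), (k, 22, 12), (s, 14, 10), (y, 16, 12), (z, 14, 12)}

ρ[G→G2, B→B2]: schema becomes (F, G2, B2); tuples unchanged.
T ⋈ ρ_{G→G2, B→B2}(T) (natural join on F): {(10, b, 11, b, 11), (10, b, 11, s, 14), (10, s, 14, b, 11), (10, s, 14, s, 14), (12, b, 26, b, 26), (12, b, 26, k, 22), (12, b, 26, y, 16), (12, b, 26, z, 14), (12, k, 22, b, 26), (12, k, 22, k, 22), (12, k, 22, y, 16), (12, k, 22, z, 14), (12, y, 16, b, 26), (12, y, 16, k, 22), (12, y, 16, y, 16), (12, y, 16, z, 14), (12, z, 14, b, 26), (12, z, 14, k, 22), (12, z, 14, y, 16), (12, z, 14, z, 14), (8, k, 6, k, 6)}
Filtering on B != B2 leaves {(10, b, 11, s, 14), (10, s, 14, b, 11), (12, b, 26, k, 22), (12, b, 26, y, 16), (12, b, 26, z, 14), (12, k, 22, b, 26), (12, k, 22, y, 16), (12, k, 22, z, 14), (12, y, 16, b, 26), (12, y, 16, k, 22), (12, y, 16, z, 14), (12, z, 14, b, 26), (12, z, 14, k, 22), (12, z, 14, y, 16)}.
π[G2, B2, F]: project onto (G2, B2, F) (8 duplicate(s) eliminated) → {(b, 11, 10), (b, 26, 12), (k, 22, 12), (s, 14, 10), (y, 16, 12), (z, 14, 12)}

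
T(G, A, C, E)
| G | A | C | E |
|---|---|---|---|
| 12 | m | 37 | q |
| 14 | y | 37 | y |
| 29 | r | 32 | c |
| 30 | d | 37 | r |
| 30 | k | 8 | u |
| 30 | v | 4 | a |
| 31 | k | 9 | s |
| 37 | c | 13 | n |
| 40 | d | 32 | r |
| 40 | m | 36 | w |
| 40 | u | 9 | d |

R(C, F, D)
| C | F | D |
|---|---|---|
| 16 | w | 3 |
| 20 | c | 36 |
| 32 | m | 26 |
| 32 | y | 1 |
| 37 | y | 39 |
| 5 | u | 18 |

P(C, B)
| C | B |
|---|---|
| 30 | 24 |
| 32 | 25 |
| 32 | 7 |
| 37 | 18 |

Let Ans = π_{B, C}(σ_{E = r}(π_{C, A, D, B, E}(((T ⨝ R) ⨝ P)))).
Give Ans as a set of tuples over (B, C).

Joining T and R on C yields {(12, m, 37, q, y, 39), (14, y, 37, y, y, 39), (29, r, 32, c, m, 26), (29, r, 32, c, y, 1), (30, d, 37, r, y, 39), (40, d, 32, r, m, 26), (40, d, 32, r, y, 1)}.
Joining (T ⨝ R) and P on C yields {(12, m, 37, q, y, 39, 18), (14, y, 37, y, y, 39, 18), (29, r, 32, c, m, 26, 25), (29, r, 32, c, m, 26, 7), (29, r, 32, c, y, 1, 25), (29, r, 32, c, y, 1, 7), (30, d, 37, r, y, 39, 18), (40, d, 32, r, m, 26, 25), (40, d, 32, r, m, 26, 7), (40, d, 32, r, y, 1, 25), (40, d, 32, r, y, 1, 7)}.
π_{C, A, D, B, E} gives {(32, d, 1, 25, r), (32, d, 1, 7, r), (32, d, 26, 25, r), (32, d, 26, 7, r), (32, r, 1, 25, c), (32, r, 1, 7, c), (32, r, 26, 25, c), (32, r, 26, 7, c), (37, d, 39, 18, r), (37, m, 39, 18, q), (37, y, 39, 18, y)}.
Selection E = r: {(32, d, 1, 25, r), (32, d, 1, 7, r), (32, d, 26, 25, r), (32, d, 26, 7, r), (37, d, 39, 18, r)}
π_{B, C} gives {(18, 37), (25, 32), (7, 32)} (2 duplicate(s) eliminated).

{(18, 37), (25, 32), (7, 32)}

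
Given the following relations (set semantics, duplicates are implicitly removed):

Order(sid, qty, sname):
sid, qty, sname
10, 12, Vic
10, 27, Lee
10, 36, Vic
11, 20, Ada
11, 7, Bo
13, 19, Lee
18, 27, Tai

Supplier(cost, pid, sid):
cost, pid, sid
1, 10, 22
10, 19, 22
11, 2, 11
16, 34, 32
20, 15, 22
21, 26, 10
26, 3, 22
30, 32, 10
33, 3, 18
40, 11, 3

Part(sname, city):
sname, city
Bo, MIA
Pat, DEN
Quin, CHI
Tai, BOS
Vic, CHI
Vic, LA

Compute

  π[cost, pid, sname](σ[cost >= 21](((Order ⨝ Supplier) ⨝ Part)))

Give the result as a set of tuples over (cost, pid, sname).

{(21, 26, Vic), (30, 32, Vic), (33, 3, Tai)}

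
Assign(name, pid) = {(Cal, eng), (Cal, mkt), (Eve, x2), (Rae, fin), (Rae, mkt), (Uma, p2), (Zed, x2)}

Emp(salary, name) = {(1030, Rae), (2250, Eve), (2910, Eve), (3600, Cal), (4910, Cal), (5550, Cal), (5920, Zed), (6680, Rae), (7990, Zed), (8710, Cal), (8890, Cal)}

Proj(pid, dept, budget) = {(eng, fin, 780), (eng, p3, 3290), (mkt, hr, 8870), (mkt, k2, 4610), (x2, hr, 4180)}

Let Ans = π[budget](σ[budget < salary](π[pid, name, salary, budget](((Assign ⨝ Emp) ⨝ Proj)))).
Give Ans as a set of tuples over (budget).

Natural join on name: {(Cal, eng, 3600), (Cal, eng, 4910), (Cal, eng, 5550), (Cal, eng, 8710), (Cal, eng, 8890), (Cal, mkt, 3600), (Cal, mkt, 4910), (Cal, mkt, 5550), (Cal, mkt, 8710), (Cal, mkt, 8890), (Eve, x2, 2250), (Eve, x2, 2910), (Rae, fin, 1030), (Rae, fin, 6680), (Rae, mkt, 1030), (Rae, mkt, 6680), (Zed, x2, 5920), (Zed, x2, 7990)}
Natural join on pid: {(Cal, eng, 3600, fin, 780), (Cal, eng, 3600, p3, 3290), (Cal, eng, 4910, fin, 780), (Cal, eng, 4910, p3, 3290), (Cal, eng, 5550, fin, 780), (Cal, eng, 5550, p3, 3290), (Cal, eng, 8710, fin, 780), (Cal, eng, 8710, p3, 3290), (Cal, eng, 8890, fin, 780), (Cal, eng, 8890, p3, 3290), (Cal, mkt, 3600, hr, 8870), (Cal, mkt, 3600, k2, 4610), (Cal, mkt, 4910, hr, 8870), (Cal, mkt, 4910, k2, 4610), (Cal, mkt, 5550, hr, 8870), (Cal, mkt, 5550, k2, 4610), (Cal, mkt, 8710, hr, 8870), (Cal, mkt, 8710, k2, 4610), (Cal, mkt, 8890, hr, 8870), (Cal, mkt, 8890, k2, 4610), (Eve, x2, 2250, hr, 4180), (Eve, x2, 2910, hr, 4180), (Rae, mkt, 1030, hr, 8870), (Rae, mkt, 1030, k2, 4610), (Rae, mkt, 6680, hr, 8870), (Rae, mkt, 6680, k2, 4610), (Zed, x2, 5920, hr, 4180), (Zed, x2, 7990, hr, 4180)}
π[pid, name, salary, budget]: project onto (pid, name, salary, budget) → {(eng, Cal, 3600, 3290), (eng, Cal, 3600, 780), (eng, Cal, 4910, 3290), (eng, Cal, 4910, 780), (eng, Cal, 5550, 3290), (eng, Cal, 5550, 780), (eng, Cal, 8710, 3290), (eng, Cal, 8710, 780), (eng, Cal, 8890, 3290), (eng, Cal, 8890, 780), (mkt, Cal, 3600, 4610), (mkt, Cal, 3600, 8870), (mkt, Cal, 4910, 4610), (mkt, Cal, 4910, 8870), (mkt, Cal, 5550, 4610), (mkt, Cal, 5550, 8870), (mkt, Cal, 8710, 4610), (mkt, Cal, 8710, 8870), (mkt, Cal, 8890, 4610), (mkt, Cal, 8890, 8870), (mkt, Rae, 1030, 4610), (mkt, Rae, 1030, 8870), (mkt, Rae, 6680, 4610), (mkt, Rae, 6680, 8870), (x2, Eve, 2250, 4180), (x2, Eve, 2910, 4180), (x2, Zed, 5920, 4180), (x2, Zed, 7990, 4180)}
Selection budget < salary: {(eng, Cal, 3600, 3290), (eng, Cal, 3600, 780), (eng, Cal, 4910, 3290), (eng, Cal, 4910, 780), (eng, Cal, 5550, 3290), (eng, Cal, 5550, 780), (eng, Cal, 8710, 3290), (eng, Cal, 8710, 780), (eng, Cal, 8890, 3290), (eng, Cal, 8890, 780), (mkt, Cal, 4910, 4610), (mkt, Cal, 5550, 4610), (mkt, Cal, 8710, 4610), (mkt, Cal, 8890, 4610), (mkt, Cal, 8890, 8870), (mkt, Rae, 6680, 4610), (x2, Zed, 5920, 4180), (x2, Zed, 7990, 4180)}
π[budget]: project onto (budget) (13 duplicate(s) eliminated) → {3290, 4180, 4610, 780, 8870}

{3290, 4180, 4610, 780, 8870}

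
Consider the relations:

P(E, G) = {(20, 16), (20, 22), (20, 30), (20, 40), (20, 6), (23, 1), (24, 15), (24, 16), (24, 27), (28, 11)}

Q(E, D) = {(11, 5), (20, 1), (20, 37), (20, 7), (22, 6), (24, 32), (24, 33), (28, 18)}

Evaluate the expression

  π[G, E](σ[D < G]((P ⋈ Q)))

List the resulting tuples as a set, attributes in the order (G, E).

Joining P and Q on E yields {(20, 16, 1), (20, 16, 37), (20, 16, 7), (20, 22, 1), (20, 22, 37), (20, 22, 7), (20, 30, 1), (20, 30, 37), (20, 30, 7), (20, 40, 1), (20, 40, 37), (20, 40, 7), (20, 6, 1), (20, 6, 37), (20, 6, 7), (24, 15, 32), (24, 15, 33), (24, 16, 32), (24, 16, 33), (24, 27, 32), (24, 27, 33), (28, 11, 18)}.
σ[D < G]: keep tuples satisfying D < G → {(20, 16, 1), (20, 16, 7), (20, 22, 1), (20, 22, 7), (20, 30, 1), (20, 30, 7), (20, 40, 1), (20, 40, 37), (20, 40, 7), (20, 6, 1)}
Keep only column(s) G, E (5 duplicate(s) eliminated): {(16, 20), (22, 20), (30, 20), (40, 20), (6, 20)}

{(16, 20), (22, 20), (30, 20), (40, 20), (6, 20)}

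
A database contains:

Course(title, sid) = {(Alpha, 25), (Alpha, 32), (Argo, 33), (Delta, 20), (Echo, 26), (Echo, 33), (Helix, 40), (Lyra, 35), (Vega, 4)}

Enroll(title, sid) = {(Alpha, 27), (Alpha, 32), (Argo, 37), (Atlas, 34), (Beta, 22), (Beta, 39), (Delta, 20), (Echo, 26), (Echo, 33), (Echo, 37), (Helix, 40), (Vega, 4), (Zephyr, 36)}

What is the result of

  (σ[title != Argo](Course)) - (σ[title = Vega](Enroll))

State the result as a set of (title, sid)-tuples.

σ[title != Argo]: keep tuples satisfying title != Argo → {(Alpha, 25), (Alpha, 32), (Delta, 20), (Echo, 26), (Echo, 33), (Helix, 40), (Lyra, 35), (Vega, 4)}
σ[title = Vega]: keep tuples satisfying title = Vega → {(Vega, 4)}
Taking the difference: {(Alpha, 25), (Alpha, 32), (Delta, 20), (Echo, 26), (Echo, 33), (Helix, 40), (Lyra, 35)}

{(Alpha, 25), (Alpha, 32), (Delta, 20), (Echo, 26), (Echo, 33), (Helix, 40), (Lyra, 35)}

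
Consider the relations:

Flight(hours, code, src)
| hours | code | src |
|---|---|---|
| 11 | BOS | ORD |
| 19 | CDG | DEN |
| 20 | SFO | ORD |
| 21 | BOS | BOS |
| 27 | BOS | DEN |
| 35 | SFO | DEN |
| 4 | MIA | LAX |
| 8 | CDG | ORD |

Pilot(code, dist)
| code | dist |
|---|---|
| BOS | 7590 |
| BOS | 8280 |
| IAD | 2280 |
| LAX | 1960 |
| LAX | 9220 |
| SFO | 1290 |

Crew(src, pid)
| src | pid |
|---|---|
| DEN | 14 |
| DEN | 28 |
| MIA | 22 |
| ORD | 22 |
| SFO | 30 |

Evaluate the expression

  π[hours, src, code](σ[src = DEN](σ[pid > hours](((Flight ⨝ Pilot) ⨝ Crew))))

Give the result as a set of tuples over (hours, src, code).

{(27, DEN, BOS)}

Natural join on code: {(11, BOS, ORD, 7590), (11, BOS, ORD, 8280), (20, SFO, ORD, 1290), (21, BOS, BOS, 7590), (21, BOS, BOS, 8280), (27, BOS, DEN, 7590), (27, BOS, DEN, 8280), (35, SFO, DEN, 1290)}
Natural join on src: {(11, BOS, ORD, 7590, 22), (11, BOS, ORD, 8280, 22), (20, SFO, ORD, 1290, 22), (27, BOS, DEN, 7590, 14), (27, BOS, DEN, 7590, 28), (27, BOS, DEN, 8280, 14), (27, BOS, DEN, 8280, 28), (35, SFO, DEN, 1290, 14), (35, SFO, DEN, 1290, 28)}
σ[pid > hours]: keep tuples satisfying pid > hours → {(11, BOS, ORD, 7590, 22), (11, BOS, ORD, 8280, 22), (20, SFO, ORD, 1290, 22), (27, BOS, DEN, 7590, 28), (27, BOS, DEN, 8280, 28)}
σ[src = DEN]: keep tuples satisfying src = DEN → {(27, BOS, DEN, 7590, 28), (27, BOS, DEN, 8280, 28)}
π_{hours, src, code} gives {(27, DEN, BOS)} (1 duplicate(s) eliminated).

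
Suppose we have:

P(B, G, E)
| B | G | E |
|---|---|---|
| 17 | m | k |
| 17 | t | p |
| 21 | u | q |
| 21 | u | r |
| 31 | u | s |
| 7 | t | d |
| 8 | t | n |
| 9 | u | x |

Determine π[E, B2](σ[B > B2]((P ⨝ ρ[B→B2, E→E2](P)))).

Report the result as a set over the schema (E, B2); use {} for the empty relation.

ρ[B→B2, E→E2]: schema becomes (B2, G, E2); tuples unchanged.
P ⋈ ρ[B→B2, E→E2](P) (natural join on G): {(17, m, k, 17, k), (17, t, p, 17, p), (17, t, p, 7, d), (17, t, p, 8, n), (21, u, q, 21, q), (21, u, q, 21, r), (21, u, q, 31, s), (21, u, q, 9, x), (21, u, r, 21, q), (21, u, r, 21, r), (21, u, r, 31, s), (21, u, r, 9, x), (31, u, s, 21, q), (31, u, s, 21, r), (31, u, s, 31, s), (31, u, s, 9, x), (7, t, d, 17, p), (7, t, d, 7, d), (7, t, d, 8, n), (8, t, n, 17, p), (8, t, n, 7, d), (8, t, n, 8, n), (9, u, x, 21, q), (9, u, x, 21, r), (9, u, x, 31, s), (9, u, x, 9, x)}
σ[B > B2]: keep tuples satisfying B > B2 → {(17, t, p, 7, d), (17, t, p, 8, n), (21, u, q, 9, x), (21, u, r, 9, x), (31, u, s, 21, q), (31, u, s, 21, r), (31, u, s, 9, x), (8, t, n, 7, d)}
Keep only column(s) E, B2 (1 duplicate(s) eliminated): {(n, 7), (p, 7), (p, 8), (q, 9), (r, 9), (s, 21), (s, 9)}

{(n, 7), (p, 7), (p, 8), (q, 9), (r, 9), (s, 21), (s, 9)}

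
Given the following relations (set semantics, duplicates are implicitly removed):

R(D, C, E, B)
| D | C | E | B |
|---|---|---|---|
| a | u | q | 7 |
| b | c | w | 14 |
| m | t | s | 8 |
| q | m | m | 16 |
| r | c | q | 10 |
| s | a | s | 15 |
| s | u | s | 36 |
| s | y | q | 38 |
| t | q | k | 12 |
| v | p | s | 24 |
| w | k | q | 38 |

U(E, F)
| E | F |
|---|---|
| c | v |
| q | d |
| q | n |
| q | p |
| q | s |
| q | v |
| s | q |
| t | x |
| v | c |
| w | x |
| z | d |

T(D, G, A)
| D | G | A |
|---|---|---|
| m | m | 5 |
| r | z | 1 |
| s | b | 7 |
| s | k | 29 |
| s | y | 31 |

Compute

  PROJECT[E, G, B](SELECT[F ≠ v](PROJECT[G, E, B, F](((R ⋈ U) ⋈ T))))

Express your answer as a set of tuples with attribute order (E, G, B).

Natural join on E: {(a, u, q, 7, d), (a, u, q, 7, n), (a, u, q, 7, p), (a, u, q, 7, s), (a, u, q, 7, v), (b, c, w, 14, x), (m, t, s, 8, q), (r, c, q, 10, d), (r, c, q, 10, n), (r, c, q, 10, p), (r, c, q, 10, s), (r, c, q, 10, v), (s, a, s, 15, q), (s, u, s, 36, q), (s, y, q, 38, d), (s, y, q, 38, n), (s, y, q, 38, p), (s, y, q, 38, s), (s, y, q, 38, v), (v, p, s, 24, q), (w, k, q, 38, d), (w, k, q, 38, n), (w, k, q, 38, p), (w, k, q, 38, s), (w, k, q, 38, v)}
Natural join on D: {(m, t, s, 8, q, m, 5), (r, c, q, 10, d, z, 1), (r, c, q, 10, n, z, 1), (r, c, q, 10, p, z, 1), (r, c, q, 10, s, z, 1), (r, c, q, 10, v, z, 1), (s, a, s, 15, q, b, 7), (s, a, s, 15, q, k, 29), (s, a, s, 15, q, y, 31), (s, u, s, 36, q, b, 7), (s, u, s, 36, q, k, 29), (s, u, s, 36, q, y, 31), (s, y, q, 38, d, b, 7), (s, y, q, 38, d, k, 29), (s, y, q, 38, d, y, 31), (s, y, q, 38, n, b, 7), (s, y, q, 38, n, k, 29), (s, y, q, 38, n, y, 31), (s, y, q, 38, p, b, 7), (s, y, q, 38, p, k, 29), (s, y, q, 38, p, y, 31), (s, y, q, 38, s, b, 7), (s, y, q, 38, s, k, 29), (s, y, q, 38, s, y, 31), (s, y, q, 38, v, b, 7), (s, y, q, 38, v, k, 29), (s, y, q, 38, v, y, 31)}
Projecting to G, E, B, F: {(b, q, 38, d), (b, q, 38, n), (b, q, 38, p), (b, q, 38, s), (b, q, 38, v), (b, s, 15, q), (b, s, 36, q), (k, q, 38, d), (k, q, 38, n), (k, q, 38, p), (k, q, 38, s), (k, q, 38, v), (k, s, 15, q), (k, s, 36, q), (m, s, 8, q), (y, q, 38, d), (y, q, 38, n), (y, q, 38, p), (y, q, 38, s), (y, q, 38, v), (y, s, 15, q), (y, s, 36, q), (z, q, 10, d), (z, q, 10, n), (z, q, 10, p), (z, q, 10, s), (z, q, 10, v)}
Selection F ≠ v: {(b, q, 38, d), (b, q, 38, n), (b, q, 38, p), (b, q, 38, s), (b, s, 15, q), (b, s, 36, q), (k, q, 38, d), (k, q, 38, n), (k, q, 38, p), (k, q, 38, s), (k, s, 15, q), (k, s, 36, q), (m, s, 8, q), (y, q, 38, d), (y, q, 38, n), (y, q, 38, p), (y, q, 38, s), (y, s, 15, q), (y, s, 36, q), (z, q, 10, d), (z, q, 10, n), (z, q, 10, p), (z, q, 10, s)}
Projecting to E, G, B (12 duplicate(s) eliminated): {(q, b, 38), (q, k, 38), (q, y, 38), (q, z, 10), (s, b, 15), (s, b, 36), (s, k, 15), (s, k, 36), (s, m, 8), (s, y, 15), (s, y, 36)}

{(q, b, 38), (q, k, 38), (q, y, 38), (q, z, 10), (s, b, 15), (s, b, 36), (s, k, 15), (s, k, 36), (s, m, 8), (s, y, 15), (s, y, 36)}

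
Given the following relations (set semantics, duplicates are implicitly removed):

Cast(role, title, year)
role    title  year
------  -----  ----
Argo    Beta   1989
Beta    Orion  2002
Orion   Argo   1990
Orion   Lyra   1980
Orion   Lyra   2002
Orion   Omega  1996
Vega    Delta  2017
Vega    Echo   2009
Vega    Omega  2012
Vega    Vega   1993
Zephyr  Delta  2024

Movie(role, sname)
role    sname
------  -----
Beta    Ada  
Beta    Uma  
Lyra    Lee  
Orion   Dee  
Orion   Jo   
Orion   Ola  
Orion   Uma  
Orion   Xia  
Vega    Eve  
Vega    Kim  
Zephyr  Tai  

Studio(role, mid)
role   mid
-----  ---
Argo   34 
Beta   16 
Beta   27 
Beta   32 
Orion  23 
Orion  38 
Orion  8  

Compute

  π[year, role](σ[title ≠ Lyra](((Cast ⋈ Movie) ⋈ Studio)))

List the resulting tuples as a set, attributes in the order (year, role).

Natural join on role: {(Beta, Orion, 2002, Ada), (Beta, Orion, 2002, Uma), (Orion, Argo, 1990, Dee), (Orion, Argo, 1990, Jo), (Orion, Argo, 1990, Ola), (Orion, Argo, 1990, Uma), (Orion, Argo, 1990, Xia), (Orion, Lyra, 1980, Dee), (Orion, Lyra, 1980, Jo), (Orion, Lyra, 1980, Ola), (Orion, Lyra, 1980, Uma), (Orion, Lyra, 1980, Xia), (Orion, Lyra, 2002, Dee), (Orion, Lyra, 2002, Jo), (Orion, Lyra, 2002, Ola), (Orion, Lyra, 2002, Uma), (Orion, Lyra, 2002, Xia), (Orion, Omega, 1996, Dee), (Orion, Omega, 1996, Jo), (Orion, Omega, 1996, Ola), (Orion, Omega, 1996, Uma), (Orion, Omega, 1996, Xia), (Vega, Delta, 2017, Eve), (Vega, Delta, 2017, Kim), (Vega, Echo, 2009, Eve), (Vega, Echo, 2009, Kim), (Vega, Omega, 2012, Eve), (Vega, Omega, 2012, Kim), (Vega, Vega, 1993, Eve), (Vega, Vega, 1993, Kim), (Zephyr, Delta, 2024, Tai)}
Natural join on role: {(Beta, Orion, 2002, Ada, 16), (Beta, Orion, 2002, Ada, 27), (Beta, Orion, 2002, Ada, 32), (Beta, Orion, 2002, Uma, 16), (Beta, Orion, 2002, Uma, 27), (Beta, Orion, 2002, Uma, 32), (Orion, Argo, 1990, Dee, 23), (Orion, Argo, 1990, Dee, 38), (Orion, Argo, 1990, Dee, 8), (Orion, Argo, 1990, Jo, 23), (Orion, Argo, 1990, Jo, 38), (Orion, Argo, 1990, Jo, 8), (Orion, Argo, 1990, Ola, 23), (Orion, Argo, 1990, Ola, 38), (Orion, Argo, 1990, Ola, 8), (Orion, Argo, 1990, Uma, 23), (Orion, Argo, 1990, Uma, 38), (Orion, Argo, 1990, Uma, 8), (Orion, Argo, 1990, Xia, 23), (Orion, Argo, 1990, Xia, 38), (Orion, Argo, 1990, Xia, 8), (Orion, Lyra, 1980, Dee, 23), (Orion, Lyra, 1980, Dee, 38), (Orion, Lyra, 1980, Dee, 8), (Orion, Lyra, 1980, Jo, 23), (Orion, Lyra, 1980, Jo, 38), (Orion, Lyra, 1980, Jo, 8), (Orion, Lyra, 1980, Ola, 23), (Orion, Lyra, 1980, Ola, 38), (Orion, Lyra, 1980, Ola, 8), (Orion, Lyra, 1980, Uma, 23), (Orion, Lyra, 1980, Uma, 38), (Orion, Lyra, 1980, Uma, 8), (Orion, Lyra, 1980, Xia, 23), (Orion, Lyra, 1980, Xia, 38), (Orion, Lyra, 1980, Xia, 8), (Orion, Lyra, 2002, Dee, 23), (Orion, Lyra, 2002, Dee, 38), (Orion, Lyra, 2002, Dee, 8), (Orion, Lyra, 2002, Jo, 23), (Orion, Lyra, 2002, Jo, 38), (Orion, Lyra, 2002, Jo, 8), (Orion, Lyra, 2002, Ola, 23), (Orion, Lyra, 2002, Ola, 38), (Orion, Lyra, 2002, Ola, 8), (Orion, Lyra, 2002, Uma, 23), (Orion, Lyra, 2002, Uma, 38), (Orion, Lyra, 2002, Uma, 8), (Orion, Lyra, 2002, Xia, 23), (Orion, Lyra, 2002, Xia, 38), (Orion, Lyra, 2002, Xia, 8), (Orion, Omega, 1996, Dee, 23), (Orion, Omega, 1996, Dee, 38), (Orion, Omega, 1996, Dee, 8), (Orion, Omega, 1996, Jo, 23), (Orion, Omega, 1996, Jo, 38), (Orion, Omega, 1996, Jo, 8), (Orion, Omega, 1996, Ola, 23), (Orion, Omega, 1996, Ola, 38), (Orion, Omega, 1996, Ola, 8), (Orion, Omega, 1996, Uma, 23), (Orion, Omega, 1996, Uma, 38), (Orion, Omega, 1996, Uma, 8), (Orion, Omega, 1996, Xia, 23), (Orion, Omega, 1996, Xia, 38), (Orion, Omega, 1996, Xia, 8)}
Filtering on title ≠ Lyra leaves {(Beta, Orion, 2002, Ada, 16), (Beta, Orion, 2002, Ada, 27), (Beta, Orion, 2002, Ada, 32), (Beta, Orion, 2002, Uma, 16), (Beta, Orion, 2002, Uma, 27), (Beta, Orion, 2002, Uma, 32), (Orion, Argo, 1990, Dee, 23), (Orion, Argo, 1990, Dee, 38), (Orion, Argo, 1990, Dee, 8), (Orion, Argo, 1990, Jo, 23), (Orion, Argo, 1990, Jo, 38), (Orion, Argo, 1990, Jo, 8), (Orion, Argo, 1990, Ola, 23), (Orion, Argo, 1990, Ola, 38), (Orion, Argo, 1990, Ola, 8), (Orion, Argo, 1990, Uma, 23), (Orion, Argo, 1990, Uma, 38), (Orion, Argo, 1990, Uma, 8), (Orion, Argo, 1990, Xia, 23), (Orion, Argo, 1990, Xia, 38), (Orion, Argo, 1990, Xia, 8), (Orion, Omega, 1996, Dee, 23), (Orion, Omega, 1996, Dee, 38), (Orion, Omega, 1996, Dee, 8), (Orion, Omega, 1996, Jo, 23), (Orion, Omega, 1996, Jo, 38), (Orion, Omega, 1996, Jo, 8), (Orion, Omega, 1996, Ola, 23), (Orion, Omega, 1996, Ola, 38), (Orion, Omega, 1996, Ola, 8), (Orion, Omega, 1996, Uma, 23), (Orion, Omega, 1996, Uma, 38), (Orion, Omega, 1996, Uma, 8), (Orion, Omega, 1996, Xia, 23), (Orion, Omega, 1996, Xia, 38), (Orion, Omega, 1996, Xia, 8)}.
π[year, role]: project onto (year, role) (33 duplicate(s) eliminated) → {(1990, Orion), (1996, Orion), (2002, Beta)}

{(1990, Orion), (1996, Orion), (2002, Beta)}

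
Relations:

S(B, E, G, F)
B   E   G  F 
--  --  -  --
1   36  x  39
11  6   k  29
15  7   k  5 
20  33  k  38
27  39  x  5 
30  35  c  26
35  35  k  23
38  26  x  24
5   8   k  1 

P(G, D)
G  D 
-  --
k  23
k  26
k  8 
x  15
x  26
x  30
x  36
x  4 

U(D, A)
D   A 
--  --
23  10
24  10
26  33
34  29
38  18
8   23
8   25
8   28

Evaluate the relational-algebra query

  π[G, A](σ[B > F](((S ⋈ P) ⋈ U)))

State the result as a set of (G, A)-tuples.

{(k, 10), (k, 23), (k, 25), (k, 28), (k, 33), (x, 33)}

S ⋈ P (natural join on G): {(1, 36, x, 39, 15), (1, 36, x, 39, 26), (1, 36, x, 39, 30), (1, 36, x, 39, 36), (1, 36, x, 39, 4), (11, 6, k, 29, 23), (11, 6, k, 29, 26), (11, 6, k, 29, 8), (15, 7, k, 5, 23), (15, 7, k, 5, 26), (15, 7, k, 5, 8), (20, 33, k, 38, 23), (20, 33, k, 38, 26), (20, 33, k, 38, 8), (27, 39, x, 5, 15), (27, 39, x, 5, 26), (27, 39, x, 5, 30), (27, 39, x, 5, 36), (27, 39, x, 5, 4), (35, 35, k, 23, 23), (35, 35, k, 23, 26), (35, 35, k, 23, 8), (38, 26, x, 24, 15), (38, 26, x, 24, 26), (38, 26, x, 24, 30), (38, 26, x, 24, 36), (38, 26, x, 24, 4), (5, 8, k, 1, 23), (5, 8, k, 1, 26), (5, 8, k, 1, 8)}
(S ⋈ P) ⋈ U (natural join on D): {(1, 36, x, 39, 26, 33), (11, 6, k, 29, 23, 10), (11, 6, k, 29, 26, 33), (11, 6, k, 29, 8, 23), (11, 6, k, 29, 8, 25), (11, 6, k, 29, 8, 28), (15, 7, k, 5, 23, 10), (15, 7, k, 5, 26, 33), (15, 7, k, 5, 8, 23), (15, 7, k, 5, 8, 25), (15, 7, k, 5, 8, 28), (20, 33, k, 38, 23, 10), (20, 33, k, 38, 26, 33), (20, 33, k, 38, 8, 23), (20, 33, k, 38, 8, 25), (20, 33, k, 38, 8, 28), (27, 39, x, 5, 26, 33), (35, 35, k, 23, 23, 10), (35, 35, k, 23, 26, 33), (35, 35, k, 23, 8, 23), (35, 35, k, 23, 8, 25), (35, 35, k, 23, 8, 28), (38, 26, x, 24, 26, 33), (5, 8, k, 1, 23, 10), (5, 8, k, 1, 26, 33), (5, 8, k, 1, 8, 23), (5, 8, k, 1, 8, 25), (5, 8, k, 1, 8, 28)}
Apply σ_{B > F}; surviving tuples: {(15, 7, k, 5, 23, 10), (15, 7, k, 5, 26, 33), (15, 7, k, 5, 8, 23), (15, 7, k, 5, 8, 25), (15, 7, k, 5, 8, 28), (27, 39, x, 5, 26, 33), (35, 35, k, 23, 23, 10), (35, 35, k, 23, 26, 33), (35, 35, k, 23, 8, 23), (35, 35, k, 23, 8, 25), (35, 35, k, 23, 8, 28), (38, 26, x, 24, 26, 33), (5, 8, k, 1, 23, 10), (5, 8, k, 1, 26, 33), (5, 8, k, 1, 8, 23), (5, 8, k, 1, 8, 25), (5, 8, k, 1, 8, 28)}
Projecting to G, A (11 duplicate(s) eliminated): {(k, 10), (k, 23), (k, 25), (k, 28), (k, 33), (x, 33)}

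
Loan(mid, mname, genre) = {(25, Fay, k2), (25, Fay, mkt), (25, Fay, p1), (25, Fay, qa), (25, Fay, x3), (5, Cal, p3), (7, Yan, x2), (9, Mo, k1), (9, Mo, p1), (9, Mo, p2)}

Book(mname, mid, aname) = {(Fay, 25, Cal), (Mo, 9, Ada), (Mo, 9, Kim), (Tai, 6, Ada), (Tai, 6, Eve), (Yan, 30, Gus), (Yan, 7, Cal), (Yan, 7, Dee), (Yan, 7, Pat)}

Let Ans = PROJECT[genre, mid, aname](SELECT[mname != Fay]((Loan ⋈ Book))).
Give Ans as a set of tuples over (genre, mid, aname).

{(k1, 9, Ada), (k1, 9, Kim), (p1, 9, Ada), (p1, 9, Kim), (p2, 9, Ada), (p2, 9, Kim), (x2, 7, Cal), (x2, 7, Dee), (x2, 7, Pat)}

Joining Loan and Book on mid, mname yields {(25, Fay, k2, Cal), (25, Fay, mkt, Cal), (25, Fay, p1, Cal), (25, Fay, qa, Cal), (25, Fay, x3, Cal), (7, Yan, x2, Cal), (7, Yan, x2, Dee), (7, Yan, x2, Pat), (9, Mo, k1, Ada), (9, Mo, k1, Kim), (9, Mo, p1, Ada), (9, Mo, p1, Kim), (9, Mo, p2, Ada), (9, Mo, p2, Kim)}.
Apply σ_{mname != Fay}; surviving tuples: {(7, Yan, x2, Cal), (7, Yan, x2, Dee), (7, Yan, x2, Pat), (9, Mo, k1, Ada), (9, Mo, k1, Kim), (9, Mo, p1, Ada), (9, Mo, p1, Kim), (9, Mo, p2, Ada), (9, Mo, p2, Kim)}
Projecting to genre, mid, aname: {(k1, 9, Ada), (k1, 9, Kim), (p1, 9, Ada), (p1, 9, Kim), (p2, 9, Ada), (p2, 9, Kim), (x2, 7, Cal), (x2, 7, Dee), (x2, 7, Pat)}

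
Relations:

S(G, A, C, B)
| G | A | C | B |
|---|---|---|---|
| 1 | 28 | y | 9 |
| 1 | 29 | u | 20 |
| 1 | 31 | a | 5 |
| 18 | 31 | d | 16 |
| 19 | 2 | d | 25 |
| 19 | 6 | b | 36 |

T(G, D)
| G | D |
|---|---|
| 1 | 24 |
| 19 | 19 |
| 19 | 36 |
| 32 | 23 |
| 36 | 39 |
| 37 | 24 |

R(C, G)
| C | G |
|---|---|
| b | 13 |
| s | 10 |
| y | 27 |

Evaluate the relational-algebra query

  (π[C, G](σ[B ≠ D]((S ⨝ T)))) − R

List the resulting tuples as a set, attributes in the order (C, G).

{(a, 1), (b, 19), (d, 19), (u, 1), (y, 1)}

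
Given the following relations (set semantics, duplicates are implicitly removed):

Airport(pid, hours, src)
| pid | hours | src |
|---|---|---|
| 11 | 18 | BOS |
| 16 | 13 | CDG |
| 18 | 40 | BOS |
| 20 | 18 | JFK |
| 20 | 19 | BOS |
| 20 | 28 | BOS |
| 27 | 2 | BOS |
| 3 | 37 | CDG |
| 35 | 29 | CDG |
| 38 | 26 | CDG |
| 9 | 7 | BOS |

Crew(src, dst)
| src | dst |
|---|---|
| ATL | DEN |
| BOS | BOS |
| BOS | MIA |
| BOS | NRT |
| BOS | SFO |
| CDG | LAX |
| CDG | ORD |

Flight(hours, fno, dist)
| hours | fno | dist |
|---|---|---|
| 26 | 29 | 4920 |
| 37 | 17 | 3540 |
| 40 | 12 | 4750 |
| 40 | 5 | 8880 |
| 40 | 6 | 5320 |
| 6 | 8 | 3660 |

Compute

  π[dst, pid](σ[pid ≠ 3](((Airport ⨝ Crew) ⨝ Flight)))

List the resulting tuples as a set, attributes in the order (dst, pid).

{(BOS, 18), (LAX, 38), (MIA, 18), (NRT, 18), (ORD, 38), (SFO, 18)}

Natural join on src: {(11, 18, BOS, BOS), (11, 18, BOS, MIA), (11, 18, BOS, NRT), (11, 18, BOS, SFO), (16, 13, CDG, LAX), (16, 13, CDG, ORD), (18, 40, BOS, BOS), (18, 40, BOS, MIA), (18, 40, BOS, NRT), (18, 40, BOS, SFO), (20, 19, BOS, BOS), (20, 19, BOS, MIA), (20, 19, BOS, NRT), (20, 19, BOS, SFO), (20, 28, BOS, BOS), (20, 28, BOS, MIA), (20, 28, BOS, NRT), (20, 28, BOS, SFO), (27, 2, BOS, BOS), (27, 2, BOS, MIA), (27, 2, BOS, NRT), (27, 2, BOS, SFO), (3, 37, CDG, LAX), (3, 37, CDG, ORD), (35, 29, CDG, LAX), (35, 29, CDG, ORD), (38, 26, CDG, LAX), (38, 26, CDG, ORD), (9, 7, BOS, BOS), (9, 7, BOS, MIA), (9, 7, BOS, NRT), (9, 7, BOS, SFO)}
Natural join on hours: {(18, 40, BOS, BOS, 12, 4750), (18, 40, BOS, BOS, 5, 8880), (18, 40, BOS, BOS, 6, 5320), (18, 40, BOS, MIA, 12, 4750), (18, 40, BOS, MIA, 5, 8880), (18, 40, BOS, MIA, 6, 5320), (18, 40, BOS, NRT, 12, 4750), (18, 40, BOS, NRT, 5, 8880), (18, 40, BOS, NRT, 6, 5320), (18, 40, BOS, SFO, 12, 4750), (18, 40, BOS, SFO, 5, 8880), (18, 40, BOS, SFO, 6, 5320), (3, 37, CDG, LAX, 17, 3540), (3, 37, CDG, ORD, 17, 3540), (38, 26, CDG, LAX, 29, 4920), (38, 26, CDG, ORD, 29, 4920)}
Selection pid ≠ 3: {(18, 40, BOS, BOS, 12, 4750), (18, 40, BOS, BOS, 5, 8880), (18, 40, BOS, BOS, 6, 5320), (18, 40, BOS, MIA, 12, 4750), (18, 40, BOS, MIA, 5, 8880), (18, 40, BOS, MIA, 6, 5320), (18, 40, BOS, NRT, 12, 4750), (18, 40, BOS, NRT, 5, 8880), (18, 40, BOS, NRT, 6, 5320), (18, 40, BOS, SFO, 12, 4750), (18, 40, BOS, SFO, 5, 8880), (18, 40, BOS, SFO, 6, 5320), (38, 26, CDG, LAX, 29, 4920), (38, 26, CDG, ORD, 29, 4920)}
Projecting to dst, pid (8 duplicate(s) eliminated): {(BOS, 18), (LAX, 38), (MIA, 18), (NRT, 18), (ORD, 38), (SFO, 18)}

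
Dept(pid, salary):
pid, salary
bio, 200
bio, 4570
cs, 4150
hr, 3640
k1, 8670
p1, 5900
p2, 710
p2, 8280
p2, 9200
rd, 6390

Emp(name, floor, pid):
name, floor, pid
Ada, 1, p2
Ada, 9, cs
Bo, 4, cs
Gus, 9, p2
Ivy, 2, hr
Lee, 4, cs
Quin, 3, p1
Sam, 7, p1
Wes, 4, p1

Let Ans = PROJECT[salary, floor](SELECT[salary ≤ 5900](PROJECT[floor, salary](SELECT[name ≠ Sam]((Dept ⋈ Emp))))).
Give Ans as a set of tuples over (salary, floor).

Dept ⋈ Emp (natural join on pid): {(cs, 4150, Ada, 9), (cs, 4150, Bo, 4), (cs, 4150, Lee, 4), (hr, 3640, Ivy, 2), (p1, 5900, Quin, 3), (p1, 5900, Sam, 7), (p1, 5900, Wes, 4), (p2, 710, Ada, 1), (p2, 710, Gus, 9), (p2, 8280, Ada, 1), (p2, 8280, Gus, 9), (p2, 9200, Ada, 1), (p2, 9200, Gus, 9)}
Apply σ_{name ≠ Sam}; surviving tuples: {(cs, 4150, Ada, 9), (cs, 4150, Bo, 4), (cs, 4150, Lee, 4), (hr, 3640, Ivy, 2), (p1, 5900, Quin, 3), (p1, 5900, Wes, 4), (p2, 710, Ada, 1), (p2, 710, Gus, 9), (p2, 8280, Ada, 1), (p2, 8280, Gus, 9), (p2, 9200, Ada, 1), (p2, 9200, Gus, 9)}
π_{floor, salary} gives {(1, 710), (1, 8280), (1, 9200), (2, 3640), (3, 5900), (4, 4150), (4, 5900), (9, 4150), (9, 710), (9, 8280), (9, 9200)} (1 duplicate(s) eliminated).
Apply σ_{salary ≤ 5900}; surviving tuples: {(1, 710), (2, 3640), (3, 5900), (4, 4150), (4, 5900), (9, 4150), (9, 710)}
π_{salary, floor} gives {(3640, 2), (4150, 4), (4150, 9), (5900, 3), (5900, 4), (710, 1), (710, 9)}.

{(3640, 2), (4150, 4), (4150, 9), (5900, 3), (5900, 4), (710, 1), (710, 9)}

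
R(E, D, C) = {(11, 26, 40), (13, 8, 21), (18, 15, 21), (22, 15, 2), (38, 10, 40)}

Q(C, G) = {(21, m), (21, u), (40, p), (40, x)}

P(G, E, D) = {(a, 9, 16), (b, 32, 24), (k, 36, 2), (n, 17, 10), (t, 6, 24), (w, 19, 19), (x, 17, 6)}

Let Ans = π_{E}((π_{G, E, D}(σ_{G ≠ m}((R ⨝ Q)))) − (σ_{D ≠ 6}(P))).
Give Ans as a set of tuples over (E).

{11, 13, 18, 38}

Joining R and Q on C yields {(11, 26, 40, p), (11, 26, 40, x), (13, 8, 21, m), (13, 8, 21, u), (18, 15, 21, m), (18, 15, 21, u), (38, 10, 40, p), (38, 10, 40, x)}.
Filtering on G ≠ m leaves {(11, 26, 40, p), (11, 26, 40, x), (13, 8, 21, u), (18, 15, 21, u), (38, 10, 40, p), (38, 10, 40, x)}.
π_{G, E, D} gives {(p, 11, 26), (p, 38, 10), (u, 13, 8), (u, 18, 15), (x, 11, 26), (x, 38, 10)}.
Filtering on D ≠ 6 leaves {(a, 9, 16), (b, 32, 24), (k, 36, 2), (n, 17, 10), (t, 6, 24), (w, 19, 19)}.
Difference: {(p, 11, 26), (p, 38, 10), (u, 13, 8), (u, 18, 15), (x, 11, 26), (x, 38, 10)} with {(a, 9, 16), (b, 32, 24), (k, 36, 2), (n, 17, 10), (t, 6, 24), (w, 19, 19)} → {(p, 11, 26), (p, 38, 10), (u, 13, 8), (u, 18, 15), (x, 11, 26), (x, 38, 10)}
π_{E} gives {11, 13, 18, 38} (2 duplicate(s) eliminated).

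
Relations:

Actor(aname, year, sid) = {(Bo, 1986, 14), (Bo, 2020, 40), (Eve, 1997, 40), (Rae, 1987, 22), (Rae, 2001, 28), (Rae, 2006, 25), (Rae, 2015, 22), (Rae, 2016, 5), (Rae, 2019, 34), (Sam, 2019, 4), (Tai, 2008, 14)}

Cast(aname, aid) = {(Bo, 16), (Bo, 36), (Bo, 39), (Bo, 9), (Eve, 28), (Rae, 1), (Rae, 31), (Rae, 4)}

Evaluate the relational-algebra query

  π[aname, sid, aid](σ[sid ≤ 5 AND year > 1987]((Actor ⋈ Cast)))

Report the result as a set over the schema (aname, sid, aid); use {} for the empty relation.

{(Rae, 5, 1), (Rae, 5, 31), (Rae, 5, 4)}

Joining Actor and Cast on aname yields {(Bo, 1986, 14, 16), (Bo, 1986, 14, 36), (Bo, 1986, 14, 39), (Bo, 1986, 14, 9), (Bo, 2020, 40, 16), (Bo, 2020, 40, 36), (Bo, 2020, 40, 39), (Bo, 2020, 40, 9), (Eve, 1997, 40, 28), (Rae, 1987, 22, 1), (Rae, 1987, 22, 31), (Rae, 1987, 22, 4), (Rae, 2001, 28, 1), (Rae, 2001, 28, 31), (Rae, 2001, 28, 4), (Rae, 2006, 25, 1), (Rae, 2006, 25, 31), (Rae, 2006, 25, 4), (Rae, 2015, 22, 1), (Rae, 2015, 22, 31), (Rae, 2015, 22, 4), (Rae, 2016, 5, 1), (Rae, 2016, 5, 31), (Rae, 2016, 5, 4), (Rae, 2019, 34, 1), (Rae, 2019, 34, 31), (Rae, 2019, 34, 4)}.
Apply σ_{sid ≤ 5 AND year > 1987}; surviving tuples: {(Rae, 2016, 5, 1), (Rae, 2016, 5, 31), (Rae, 2016, 5, 4)}
Projecting to aname, sid, aid: {(Rae, 5, 1), (Rae, 5, 31), (Rae, 5, 4)}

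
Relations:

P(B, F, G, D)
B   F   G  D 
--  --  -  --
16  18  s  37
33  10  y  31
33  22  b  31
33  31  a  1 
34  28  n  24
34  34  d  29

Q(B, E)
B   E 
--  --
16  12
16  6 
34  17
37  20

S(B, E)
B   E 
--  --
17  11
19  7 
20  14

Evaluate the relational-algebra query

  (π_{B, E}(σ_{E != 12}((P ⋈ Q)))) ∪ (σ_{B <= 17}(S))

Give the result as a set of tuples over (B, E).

Natural join on B: {(16, 18, s, 37, 12), (16, 18, s, 37, 6), (34, 28, n, 24, 17), (34, 34, d, 29, 17)}
Apply σ_{E != 12}; surviving tuples: {(16, 18, s, 37, 6), (34, 28, n, 24, 17), (34, 34, d, 29, 17)}
π_{B, E} gives {(16, 6), (34, 17)} (1 duplicate(s) eliminated).
Apply σ_{B <= 17}; surviving tuples: {(17, 11)}
Set union of the two operands is {(16, 6), (17, 11), (34, 17)}.

{(16, 6), (17, 11), (34, 17)}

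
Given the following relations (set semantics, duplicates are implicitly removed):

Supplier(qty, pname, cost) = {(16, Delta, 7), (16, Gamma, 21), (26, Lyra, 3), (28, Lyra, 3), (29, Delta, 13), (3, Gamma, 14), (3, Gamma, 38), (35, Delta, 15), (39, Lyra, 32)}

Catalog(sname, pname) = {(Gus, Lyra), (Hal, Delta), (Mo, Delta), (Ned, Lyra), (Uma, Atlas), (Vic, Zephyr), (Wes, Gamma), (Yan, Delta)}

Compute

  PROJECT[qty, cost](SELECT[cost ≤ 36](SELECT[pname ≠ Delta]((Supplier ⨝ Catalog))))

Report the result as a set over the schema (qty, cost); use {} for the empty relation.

{(16, 21), (26, 3), (28, 3), (3, 14), (39, 32)}

Supplier ⋈ Catalog (natural join on pname): {(16, Delta, 7, Hal), (16, Delta, 7, Mo), (16, Delta, 7, Yan), (16, Gamma, 21, Wes), (26, Lyra, 3, Gus), (26, Lyra, 3, Ned), (28, Lyra, 3, Gus), (28, Lyra, 3, Ned), (29, Delta, 13, Hal), (29, Delta, 13, Mo), (29, Delta, 13, Yan), (3, Gamma, 14, Wes), (3, Gamma, 38, Wes), (35, Delta, 15, Hal), (35, Delta, 15, Mo), (35, Delta, 15, Yan), (39, Lyra, 32, Gus), (39, Lyra, 32, Ned)}
Filtering on pname ≠ Delta leaves {(16, Gamma, 21, Wes), (26, Lyra, 3, Gus), (26, Lyra, 3, Ned), (28, Lyra, 3, Gus), (28, Lyra, 3, Ned), (3, Gamma, 14, Wes), (3, Gamma, 38, Wes), (39, Lyra, 32, Gus), (39, Lyra, 32, Ned)}.
Filtering on cost ≤ 36 leaves {(16, Gamma, 21, Wes), (26, Lyra, 3, Gus), (26, Lyra, 3, Ned), (28, Lyra, 3, Gus), (28, Lyra, 3, Ned), (3, Gamma, 14, Wes), (39, Lyra, 32, Gus), (39, Lyra, 32, Ned)}.
π[qty, cost]: project onto (qty, cost) (3 duplicate(s) eliminated) → {(16, 21), (26, 3), (28, 3), (3, 14), (39, 32)}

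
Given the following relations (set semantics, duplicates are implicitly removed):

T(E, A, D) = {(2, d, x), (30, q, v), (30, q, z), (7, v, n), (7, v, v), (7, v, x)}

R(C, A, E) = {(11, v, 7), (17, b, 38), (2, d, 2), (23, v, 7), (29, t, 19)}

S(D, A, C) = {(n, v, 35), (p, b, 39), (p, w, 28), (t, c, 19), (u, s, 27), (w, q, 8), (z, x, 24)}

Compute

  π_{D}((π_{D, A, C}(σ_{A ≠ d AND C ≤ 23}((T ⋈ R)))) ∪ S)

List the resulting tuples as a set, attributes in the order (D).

T ⋈ R (natural join on E, A): {(2, d, x, 2), (7, v, n, 11), (7, v, n, 23), (7, v, v, 11), (7, v, v, 23), (7, v, x, 11), (7, v, x, 23)}
σ[A ≠ d AND C ≤ 23]: keep tuples satisfying A ≠ d AND C ≤ 23 → {(7, v, n, 11), (7, v, n, 23), (7, v, v, 11), (7, v, v, 23), (7, v, x, 11), (7, v, x, 23)}
π_{D, A, C} gives {(n, v, 11), (n, v, 23), (v, v, 11), (v, v, 23), (x, v, 11), (x, v, 23)}.
Set union of the two operands is {(n, v, 11), (n, v, 23), (n, v, 35), (p, b, 39), (p, w, 28), (t, c, 19), (u, s, 27), (v, v, 11), (v, v, 23), (w, q, 8), (x, v, 11), (x, v, 23), (z, x, 24)}.
π_{D} gives {n, p, t, u, v, w, x, z} (5 duplicate(s) eliminated).

{n, p, t, u, v, w, x, z}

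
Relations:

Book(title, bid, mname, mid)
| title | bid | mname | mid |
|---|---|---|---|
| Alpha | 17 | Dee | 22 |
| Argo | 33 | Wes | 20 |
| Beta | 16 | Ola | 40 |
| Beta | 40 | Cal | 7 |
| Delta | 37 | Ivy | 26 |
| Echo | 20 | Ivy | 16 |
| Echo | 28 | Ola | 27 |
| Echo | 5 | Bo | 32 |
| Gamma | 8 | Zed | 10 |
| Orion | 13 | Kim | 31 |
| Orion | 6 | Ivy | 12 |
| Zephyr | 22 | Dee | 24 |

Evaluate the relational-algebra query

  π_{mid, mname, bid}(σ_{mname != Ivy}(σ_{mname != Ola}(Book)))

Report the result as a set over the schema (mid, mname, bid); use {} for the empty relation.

{(10, Zed, 8), (20, Wes, 33), (22, Dee, 17), (24, Dee, 22), (31, Kim, 13), (32, Bo, 5), (7, Cal, 40)}

Apply σ_{mname != Ola}; surviving tuples: {(Alpha, 17, Dee, 22), (Argo, 33, Wes, 20), (Beta, 40, Cal, 7), (Delta, 37, Ivy, 26), (Echo, 20, Ivy, 16), (Echo, 5, Bo, 32), (Gamma, 8, Zed, 10), (Orion, 13, Kim, 31), (Orion, 6, Ivy, 12), (Zephyr, 22, Dee, 24)}
Apply σ_{mname != Ivy}; surviving tuples: {(Alpha, 17, Dee, 22), (Argo, 33, Wes, 20), (Beta, 40, Cal, 7), (Echo, 5, Bo, 32), (Gamma, 8, Zed, 10), (Orion, 13, Kim, 31), (Zephyr, 22, Dee, 24)}
π[mid, mname, bid]: project onto (mid, mname, bid) → {(10, Zed, 8), (20, Wes, 33), (22, Dee, 17), (24, Dee, 22), (31, Kim, 13), (32, Bo, 5), (7, Cal, 40)}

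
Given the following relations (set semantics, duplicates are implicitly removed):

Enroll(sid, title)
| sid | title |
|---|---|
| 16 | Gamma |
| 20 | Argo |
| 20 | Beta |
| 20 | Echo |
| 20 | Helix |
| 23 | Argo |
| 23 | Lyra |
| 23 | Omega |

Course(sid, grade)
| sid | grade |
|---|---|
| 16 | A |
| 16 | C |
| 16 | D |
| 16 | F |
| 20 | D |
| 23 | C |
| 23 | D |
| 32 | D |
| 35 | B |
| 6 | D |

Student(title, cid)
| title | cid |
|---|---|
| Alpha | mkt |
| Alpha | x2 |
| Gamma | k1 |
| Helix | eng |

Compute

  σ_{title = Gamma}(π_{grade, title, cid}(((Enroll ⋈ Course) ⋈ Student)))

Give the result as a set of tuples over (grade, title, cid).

Joining Enroll and Course on sid yields {(16, Gamma, A), (16, Gamma, C), (16, Gamma, D), (16, Gamma, F), (20, Argo, D), (20, Beta, D), (20, Echo, D), (20, Helix, D), (23, Argo, C), (23, Argo, D), (23, Lyra, C), (23, Lyra, D), (23, Omega, C), (23, Omega, D)}.
Joining (Enroll ⋈ Course) and Student on title yields {(16, Gamma, A, k1), (16, Gamma, C, k1), (16, Gamma, D, k1), (16, Gamma, F, k1), (20, Helix, D, eng)}.
π_{grade, title, cid} gives {(A, Gamma, k1), (C, Gamma, k1), (D, Gamma, k1), (D, Helix, eng), (F, Gamma, k1)}.
Selection title = Gamma: {(A, Gamma, k1), (C, Gamma, k1), (D, Gamma, k1), (F, Gamma, k1)}

{(A, Gamma, k1), (C, Gamma, k1), (D, Gamma, k1), (F, Gamma, k1)}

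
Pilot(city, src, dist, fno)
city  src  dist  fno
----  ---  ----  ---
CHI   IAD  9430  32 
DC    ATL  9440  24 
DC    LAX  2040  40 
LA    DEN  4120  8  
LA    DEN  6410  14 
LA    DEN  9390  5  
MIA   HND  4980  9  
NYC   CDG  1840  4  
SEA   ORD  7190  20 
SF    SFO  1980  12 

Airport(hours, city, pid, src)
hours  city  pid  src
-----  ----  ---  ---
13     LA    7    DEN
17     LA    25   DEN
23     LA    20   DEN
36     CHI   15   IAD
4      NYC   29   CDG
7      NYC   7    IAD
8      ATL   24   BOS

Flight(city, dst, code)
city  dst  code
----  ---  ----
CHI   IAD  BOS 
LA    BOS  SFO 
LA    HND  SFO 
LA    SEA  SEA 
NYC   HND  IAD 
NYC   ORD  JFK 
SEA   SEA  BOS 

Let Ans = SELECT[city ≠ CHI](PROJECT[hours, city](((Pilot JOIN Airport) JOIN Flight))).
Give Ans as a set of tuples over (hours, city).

{(13, LA), (17, LA), (23, LA), (4, NYC)}

Natural join on city, src: {(CHI, IAD, 9430, 32, 36, 15), (LA, DEN, 4120, 8, 13, 7), (LA, DEN, 4120, 8, 17, 25), (LA, DEN, 4120, 8, 23, 20), (LA, DEN, 6410, 14, 13, 7), (LA, DEN, 6410, 14, 17, 25), (LA, DEN, 6410, 14, 23, 20), (LA, DEN, 9390, 5, 13, 7), (LA, DEN, 9390, 5, 17, 25), (LA, DEN, 9390, 5, 23, 20), (NYC, CDG, 1840, 4, 4, 29)}
Natural join on city: {(CHI, IAD, 9430, 32, 36, 15, IAD, BOS), (LA, DEN, 4120, 8, 13, 7, BOS, SFO), (LA, DEN, 4120, 8, 13, 7, HND, SFO), (LA, DEN, 4120, 8, 13, 7, SEA, SEA), (LA, DEN, 4120, 8, 17, 25, BOS, SFO), (LA, DEN, 4120, 8, 17, 25, HND, SFO), (LA, DEN, 4120, 8, 17, 25, SEA, SEA), (LA, DEN, 4120, 8, 23, 20, BOS, SFO), (LA, DEN, 4120, 8, 23, 20, HND, SFO), (LA, DEN, 4120, 8, 23, 20, SEA, SEA), (LA, DEN, 6410, 14, 13, 7, BOS, SFO), (LA, DEN, 6410, 14, 13, 7, HND, SFO), (LA, DEN, 6410, 14, 13, 7, SEA, SEA), (LA, DEN, 6410, 14, 17, 25, BOS, SFO), (LA, DEN, 6410, 14, 17, 25, HND, SFO), (LA, DEN, 6410, 14, 17, 25, SEA, SEA), (LA, DEN, 6410, 14, 23, 20, BOS, SFO), (LA, DEN, 6410, 14, 23, 20, HND, SFO), (LA, DEN, 6410, 14, 23, 20, SEA, SEA), (LA, DEN, 9390, 5, 13, 7, BOS, SFO), (LA, DEN, 9390, 5, 13, 7, HND, SFO), (LA, DEN, 9390, 5, 13, 7, SEA, SEA), (LA, DEN, 9390, 5, 17, 25, BOS, SFO), (LA, DEN, 9390, 5, 17, 25, HND, SFO), (LA, DEN, 9390, 5, 17, 25, SEA, SEA), (LA, DEN, 9390, 5, 23, 20, BOS, SFO), (LA, DEN, 9390, 5, 23, 20, HND, SFO), (LA, DEN, 9390, 5, 23, 20, SEA, SEA), (NYC, CDG, 1840, 4, 4, 29, HND, IAD), (NYC, CDG, 1840, 4, 4, 29, ORD, JFK)}
Projecting to hours, city (25 duplicate(s) eliminated): {(13, LA), (17, LA), (23, LA), (36, CHI), (4, NYC)}
Selection city ≠ CHI: {(13, LA), (17, LA), (23, LA), (4, NYC)}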